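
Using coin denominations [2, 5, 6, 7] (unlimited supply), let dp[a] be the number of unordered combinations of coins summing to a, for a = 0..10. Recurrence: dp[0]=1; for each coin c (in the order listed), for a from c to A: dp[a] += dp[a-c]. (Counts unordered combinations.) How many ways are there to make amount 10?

after  coin     0     1     2     3     4     5     6     7     8     9    10
          2     1     0     1     0     1     0     1     0     1     0     1
          5     1     0     1     0     1     1     1     1     1     1     2
          6     1     0     1     0     1     1     2     1     2     1     3
          7     1     0     1     0     1     1     2     2     2     2     3

3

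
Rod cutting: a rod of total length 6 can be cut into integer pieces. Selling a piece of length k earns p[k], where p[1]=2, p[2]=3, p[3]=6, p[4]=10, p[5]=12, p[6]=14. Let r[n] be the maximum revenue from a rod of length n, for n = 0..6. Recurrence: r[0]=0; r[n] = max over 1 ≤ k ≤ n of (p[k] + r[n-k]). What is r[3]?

6

   n    0    1    2    3    4    5    6
r[n]    0    2    4    6   10   12   14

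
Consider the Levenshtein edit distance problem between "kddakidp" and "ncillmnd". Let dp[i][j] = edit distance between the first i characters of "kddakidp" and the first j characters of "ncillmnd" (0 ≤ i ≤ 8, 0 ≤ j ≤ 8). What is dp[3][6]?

   ''  n  c  i  l  l  m  n  d
''  0  1  2  3  4  5  6  7  8
 k  1  1  2  3  4  5  6  7  8
 d  2  2  2  3  4  5  6  7  7
 d  3  3  3  3  4  5  6  7  7
 a  4  4  4  4  4  5  6  7  8
 k  5  5  5  5  5  5  6  7  8
 i  6  6  6  5  6  6  6  7  8
 d  7  7  7  6  6  7  7  7  7
 p  8  8  8  7  7  7  8  8  8

6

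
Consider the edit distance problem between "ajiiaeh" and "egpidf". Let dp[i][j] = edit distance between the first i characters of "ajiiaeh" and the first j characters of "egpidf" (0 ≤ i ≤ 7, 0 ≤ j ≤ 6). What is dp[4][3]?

4

   ''  e  g  p  i  d  f
''  0  1  2  3  4  5  6
 a  1  1  2  3  4  5  6
 j  2  2  2  3  4  5  6
 i  3  3  3  3  3  4  5
 i  4  4  4  4  3  4  5
 a  5  5  5  5  4  4  5
 e  6  5  6  6  5  5  5
 h  7  6  6  7  6  6  6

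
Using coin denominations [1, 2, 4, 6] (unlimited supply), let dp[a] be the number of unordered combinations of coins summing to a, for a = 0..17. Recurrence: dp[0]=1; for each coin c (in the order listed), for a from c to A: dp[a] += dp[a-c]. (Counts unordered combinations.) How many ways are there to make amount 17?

41

after  coin     0     1     2     3     4     5     6     7     8     9    10    11    12    13    14    15    16    17
          1     1     1     1     1     1     1     1     1     1     1     1     1     1     1     1     1     1     1
          2     1     1     2     2     3     3     4     4     5     5     6     6     7     7     8     8     9     9
          4     1     1     2     2     4     4     6     6     9     9    12    12    16    16    20    20    25    25
          6     1     1     2     2     4     4     7     7    11    11    16    16    23    23    31    31    41    41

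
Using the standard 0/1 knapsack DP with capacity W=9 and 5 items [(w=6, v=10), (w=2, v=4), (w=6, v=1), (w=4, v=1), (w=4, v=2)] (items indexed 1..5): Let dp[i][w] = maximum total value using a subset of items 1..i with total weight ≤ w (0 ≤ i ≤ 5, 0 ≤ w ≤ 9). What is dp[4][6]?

10

i\w   0   1   2   3   4   5   6   7   8   9
  0   0   0   0   0   0   0   0   0   0   0
  1   0   0   0   0   0   0  10  10  10  10
  2   0   0   4   4   4   4  10  10  14  14
  3   0   0   4   4   4   4  10  10  14  14
  4   0   0   4   4   4   4  10  10  14  14
  5   0   0   4   4   4   4  10  10  14  14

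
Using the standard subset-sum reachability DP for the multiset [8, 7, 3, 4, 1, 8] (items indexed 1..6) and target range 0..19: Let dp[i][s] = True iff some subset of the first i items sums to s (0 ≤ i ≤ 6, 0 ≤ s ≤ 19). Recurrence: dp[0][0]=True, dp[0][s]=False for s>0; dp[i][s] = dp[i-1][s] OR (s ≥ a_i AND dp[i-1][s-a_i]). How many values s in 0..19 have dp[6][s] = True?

i\s   0   1   2   3   4   5   6   7   8   9  10  11  12  13  14  15  16  17  18  19
  0   T   F   F   F   F   F   F   F   F   F   F   F   F   F   F   F   F   F   F   F
  1   T   F   F   F   F   F   F   F   T   F   F   F   F   F   F   F   F   F   F   F
  2   T   F   F   F   F   F   F   T   T   F   F   F   F   F   F   T   F   F   F   F
  3   T   F   F   T   F   F   F   T   T   F   T   T   F   F   F   T   F   F   T   F
  4   T   F   F   T   T   F   F   T   T   F   T   T   T   F   T   T   F   F   T   T
  5   T   T   F   T   T   T   F   T   T   T   T   T   T   T   T   T   T   F   T   T
  6   T   T   F   T   T   T   F   T   T   T   T   T   T   T   T   T   T   T   T   T

18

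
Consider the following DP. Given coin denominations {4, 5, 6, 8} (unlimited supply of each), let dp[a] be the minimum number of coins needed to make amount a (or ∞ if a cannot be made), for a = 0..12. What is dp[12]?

2

 a  0  1  2  3  4  5  6  7  8  9 10 11 12
dp  0  -  -  -  1  1  1  -  1  2  2  2  2
(- denotes ∞ / unreachable)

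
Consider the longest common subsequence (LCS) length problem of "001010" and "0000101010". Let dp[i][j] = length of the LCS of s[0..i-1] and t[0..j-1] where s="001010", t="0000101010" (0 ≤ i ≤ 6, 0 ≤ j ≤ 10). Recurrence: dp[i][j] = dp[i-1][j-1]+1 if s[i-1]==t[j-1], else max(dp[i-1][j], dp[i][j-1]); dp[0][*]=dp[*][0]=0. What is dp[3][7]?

3

   ''  0  0  0  0  1  0  1  0  1  0
''  0  0  0  0  0  0  0  0  0  0  0
 0  0  1  1  1  1  1  1  1  1  1  1
 0  0  1  2  2  2  2  2  2  2  2  2
 1  0  1  2  2  2  3  3  3  3  3  3
 0  0  1  2  3  3  3  4  4  4  4  4
 1  0  1  2  3  3  4  4  5  5  5  5
 0  0  1  2  3  4  4  5  5  6  6  6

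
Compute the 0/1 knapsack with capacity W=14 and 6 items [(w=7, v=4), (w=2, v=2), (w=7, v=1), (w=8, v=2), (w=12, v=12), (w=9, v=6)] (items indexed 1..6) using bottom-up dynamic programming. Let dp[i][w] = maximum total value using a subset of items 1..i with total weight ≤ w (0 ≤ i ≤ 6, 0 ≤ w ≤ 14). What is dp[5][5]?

2

i\w   0   1   2   3   4   5   6   7   8   9  10  11  12  13  14
  0   0   0   0   0   0   0   0   0   0   0   0   0   0   0   0
  1   0   0   0   0   0   0   0   4   4   4   4   4   4   4   4
  2   0   0   2   2   2   2   2   4   4   6   6   6   6   6   6
  3   0   0   2   2   2   2   2   4   4   6   6   6   6   6   6
  4   0   0   2   2   2   2   2   4   4   6   6   6   6   6   6
  5   0   0   2   2   2   2   2   4   4   6   6   6  12  12  14
  6   0   0   2   2   2   2   2   4   4   6   6   8  12  12  14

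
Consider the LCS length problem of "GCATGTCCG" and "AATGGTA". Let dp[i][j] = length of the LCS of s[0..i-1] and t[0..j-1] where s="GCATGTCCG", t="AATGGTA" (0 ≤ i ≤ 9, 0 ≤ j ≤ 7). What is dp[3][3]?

   ''  A  A  T  G  G  T  A
''  0  0  0  0  0  0  0  0
 G  0  0  0  0  1  1  1  1
 C  0  0  0  0  1  1  1  1
 A  0  1  1  1  1  1  1  2
 T  0  1  1  2  2  2  2  2
 G  0  1  1  2  3  3  3  3
 T  0  1  1  2  3  3  4  4
 C  0  1  1  2  3  3  4  4
 C  0  1  1  2  3  3  4  4
 G  0  1  1  2  3  4  4  4

1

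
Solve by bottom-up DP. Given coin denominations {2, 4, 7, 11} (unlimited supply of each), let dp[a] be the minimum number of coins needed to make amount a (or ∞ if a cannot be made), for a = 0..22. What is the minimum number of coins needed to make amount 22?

 a  0  1  2  3  4  5  6  7  8  9 10 11 12 13 14 15 16 17 18 19 20 21 22
dp  0  -  1  -  1  -  2  1  2  2  3  1  3  2  2  2  3  3  2  3  3  3  2
(- denotes ∞ / unreachable)

2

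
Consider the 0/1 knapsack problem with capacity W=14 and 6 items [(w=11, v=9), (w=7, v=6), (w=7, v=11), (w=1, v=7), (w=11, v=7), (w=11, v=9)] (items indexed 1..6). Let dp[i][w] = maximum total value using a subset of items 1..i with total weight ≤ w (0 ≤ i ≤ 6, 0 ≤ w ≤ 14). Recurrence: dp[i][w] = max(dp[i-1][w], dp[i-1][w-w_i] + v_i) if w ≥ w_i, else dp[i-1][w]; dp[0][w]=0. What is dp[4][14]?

i\w   0   1   2   3   4   5   6   7   8   9  10  11  12  13  14
  0   0   0   0   0   0   0   0   0   0   0   0   0   0   0   0
  1   0   0   0   0   0   0   0   0   0   0   0   9   9   9   9
  2   0   0   0   0   0   0   0   6   6   6   6   9   9   9   9
  3   0   0   0   0   0   0   0  11  11  11  11  11  11  11  17
  4   0   7   7   7   7   7   7  11  18  18  18  18  18  18  18
  5   0   7   7   7   7   7   7  11  18  18  18  18  18  18  18
  6   0   7   7   7   7   7   7  11  18  18  18  18  18  18  18

18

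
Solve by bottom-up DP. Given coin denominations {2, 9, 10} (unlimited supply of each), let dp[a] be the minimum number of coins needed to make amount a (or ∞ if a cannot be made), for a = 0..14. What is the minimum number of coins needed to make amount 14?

3

 a  0  1  2  3  4  5  6  7  8  9 10 11 12 13 14
dp  0  -  1  -  2  -  3  -  4  1  1  2  2  3  3
(- denotes ∞ / unreachable)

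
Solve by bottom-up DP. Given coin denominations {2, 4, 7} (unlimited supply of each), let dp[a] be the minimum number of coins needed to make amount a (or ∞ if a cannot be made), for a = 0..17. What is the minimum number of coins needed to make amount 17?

4

 a  0  1  2  3  4  5  6  7  8  9 10 11 12 13 14 15 16 17
dp  0  -  1  -  1  -  2  1  2  2  3  2  3  3  2  3  3  4
(- denotes ∞ / unreachable)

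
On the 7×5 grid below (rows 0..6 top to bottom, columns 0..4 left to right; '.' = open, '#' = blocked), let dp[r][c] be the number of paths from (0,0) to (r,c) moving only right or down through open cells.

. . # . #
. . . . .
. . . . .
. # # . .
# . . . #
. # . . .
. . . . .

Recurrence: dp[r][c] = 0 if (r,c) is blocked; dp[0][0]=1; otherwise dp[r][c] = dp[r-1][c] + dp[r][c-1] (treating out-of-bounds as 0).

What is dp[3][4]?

r\c   0   1   2   3   4
  0   1   1   0   0   0
  1   1   2   2   2   2
  2   1   3   5   7   9
  3   1   0   0   7  16
  4   0   0   0   7   0
  5   0   0   0   7   7
  6   0   0   0   7  14

16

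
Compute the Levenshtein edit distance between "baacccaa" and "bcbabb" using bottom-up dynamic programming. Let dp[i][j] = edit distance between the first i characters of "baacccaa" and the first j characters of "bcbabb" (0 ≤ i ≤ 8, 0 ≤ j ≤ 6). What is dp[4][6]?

   ''  b  c  b  a  b  b
''  0  1  2  3  4  5  6
 b  1  0  1  2  3  4  5
 a  2  1  1  2  2  3  4
 a  3  2  2  2  2  3  4
 c  4  3  2  3  3  3  4
 c  5  4  3  3  4  4  4
 c  6  5  4  4  4  5  5
 a  7  6  5  5  4  5  6
 a  8  7  6  6  5  5  6

4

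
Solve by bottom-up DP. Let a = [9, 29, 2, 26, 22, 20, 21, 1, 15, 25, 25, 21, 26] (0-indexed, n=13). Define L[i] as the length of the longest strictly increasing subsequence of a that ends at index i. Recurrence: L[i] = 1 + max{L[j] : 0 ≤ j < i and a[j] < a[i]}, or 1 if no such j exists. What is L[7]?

1

   i    0    1    2    3    4    5    6    7    8    9   10   11   12
a[i]    9   29    2   26   22   20   21    1   15   25   25   21   26
L[i]    1    2    1    2    2    2    3    1    2    4    4    3    5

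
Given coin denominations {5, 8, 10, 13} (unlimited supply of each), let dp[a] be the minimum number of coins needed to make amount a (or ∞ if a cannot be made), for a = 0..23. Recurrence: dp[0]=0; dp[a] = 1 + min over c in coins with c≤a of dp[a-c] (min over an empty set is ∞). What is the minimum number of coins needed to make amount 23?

2

 a  0  1  2  3  4  5  6  7  8  9 10 11 12 13 14 15 16 17 18 19 20 21 22 23
dp  0  -  -  -  -  1  -  -  1  -  1  -  -  1  -  2  2  -  2  -  2  2  -  2
(- denotes ∞ / unreachable)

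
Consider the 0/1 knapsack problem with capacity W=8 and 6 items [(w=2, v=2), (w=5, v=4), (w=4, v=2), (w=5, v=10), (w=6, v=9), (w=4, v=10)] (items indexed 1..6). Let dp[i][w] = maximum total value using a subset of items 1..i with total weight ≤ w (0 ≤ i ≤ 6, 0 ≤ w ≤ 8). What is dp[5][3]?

i\w   0   1   2   3   4   5   6   7   8
  0   0   0   0   0   0   0   0   0   0
  1   0   0   2   2   2   2   2   2   2
  2   0   0   2   2   2   4   4   6   6
  3   0   0   2   2   2   4   4   6   6
  4   0   0   2   2   2  10  10  12  12
  5   0   0   2   2   2  10  10  12  12
  6   0   0   2   2  10  10  12  12  12

2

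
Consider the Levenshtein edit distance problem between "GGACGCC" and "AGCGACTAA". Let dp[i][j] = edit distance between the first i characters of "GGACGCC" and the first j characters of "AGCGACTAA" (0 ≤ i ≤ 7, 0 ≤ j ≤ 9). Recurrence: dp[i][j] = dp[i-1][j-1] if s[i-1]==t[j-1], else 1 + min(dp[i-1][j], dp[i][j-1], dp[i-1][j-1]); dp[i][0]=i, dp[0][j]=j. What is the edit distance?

   ''  A  G  C  G  A  C  T  A  A
''  0  1  2  3  4  5  6  7  8  9
 G  1  1  1  2  3  4  5  6  7  8
 G  2  2  1  2  2  3  4  5  6  7
 A  3  2  2  2  3  2  3  4  5  6
 C  4  3  3  2  3  3  2  3  4  5
 G  5  4  3  3  2  3  3  3  4  5
 C  6  5  4  3  3  3  3  4  4  5
 C  7  6  5  4  4  4  3  4  5  5

5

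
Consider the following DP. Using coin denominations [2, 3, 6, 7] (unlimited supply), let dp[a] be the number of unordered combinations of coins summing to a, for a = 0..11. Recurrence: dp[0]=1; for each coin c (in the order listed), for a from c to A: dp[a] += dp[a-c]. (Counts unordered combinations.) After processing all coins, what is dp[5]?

1

after  coin     0     1     2     3     4     5     6     7     8     9    10    11
          2     1     0     1     0     1     0     1     0     1     0     1     0
          3     1     0     1     1     1     1     2     1     2     2     2     2
          6     1     0     1     1     1     1     3     1     3     3     3     3
          7     1     0     1     1     1     1     3     2     3     4     4     4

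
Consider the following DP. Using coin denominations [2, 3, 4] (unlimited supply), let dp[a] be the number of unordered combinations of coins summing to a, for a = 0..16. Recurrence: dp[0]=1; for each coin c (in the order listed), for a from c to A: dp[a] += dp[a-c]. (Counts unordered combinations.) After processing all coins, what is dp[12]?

7

after  coin     0     1     2     3     4     5     6     7     8     9    10    11    12    13    14    15    16
          2     1     0     1     0     1     0     1     0     1     0     1     0     1     0     1     0     1
          3     1     0     1     1     1     1     2     1     2     2     2     2     3     2     3     3     3
          4     1     0     1     1     2     1     3     2     4     3     5     4     7     5     8     7    10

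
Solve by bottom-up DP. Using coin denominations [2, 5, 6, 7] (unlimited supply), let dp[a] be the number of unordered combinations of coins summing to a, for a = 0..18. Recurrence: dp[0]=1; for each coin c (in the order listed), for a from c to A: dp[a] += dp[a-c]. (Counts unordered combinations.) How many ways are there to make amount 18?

after  coin     0     1     2     3     4     5     6     7     8     9    10    11    12    13    14    15    16    17    18
          2     1     0     1     0     1     0     1     0     1     0     1     0     1     0     1     0     1     0     1
          5     1     0     1     0     1     1     1     1     1     1     2     1     2     1     2     2     2     2     2
          6     1     0     1     0     1     1     2     1     2     1     3     2     4     2     4     3     5     4     6
          7     1     0     1     0     1     1     2     2     2     2     3     3     5     4     6     5     7     7     9

9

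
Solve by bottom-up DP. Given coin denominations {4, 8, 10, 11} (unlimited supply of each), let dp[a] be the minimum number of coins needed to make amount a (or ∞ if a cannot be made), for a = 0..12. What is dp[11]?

 a  0  1  2  3  4  5  6  7  8  9 10 11 12
dp  0  -  -  -  1  -  -  -  1  -  1  1  2
(- denotes ∞ / unreachable)

1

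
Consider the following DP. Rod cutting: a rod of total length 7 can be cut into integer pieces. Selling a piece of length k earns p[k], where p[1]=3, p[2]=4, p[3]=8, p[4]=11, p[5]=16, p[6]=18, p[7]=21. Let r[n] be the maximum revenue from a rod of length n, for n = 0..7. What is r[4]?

12

   n    0    1    2    3    4    5    6    7
r[n]    0    3    6    9   12   16   19   22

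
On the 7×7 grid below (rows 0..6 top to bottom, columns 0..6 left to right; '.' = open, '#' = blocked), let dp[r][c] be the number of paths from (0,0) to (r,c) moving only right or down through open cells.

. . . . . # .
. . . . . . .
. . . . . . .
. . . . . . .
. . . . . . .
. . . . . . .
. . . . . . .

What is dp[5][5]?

r\c   0   1   2   3   4   5   6
  0   1   1   1   1   1   0   0
  1   1   2   3   4   5   5   5
  2   1   3   6  10  15  20  25
  3   1   4  10  20  35  55  80
  4   1   5  15  35  70 125 205
  5   1   6  21  56 126 251 456
  6   1   7  28  84 210 461 917

251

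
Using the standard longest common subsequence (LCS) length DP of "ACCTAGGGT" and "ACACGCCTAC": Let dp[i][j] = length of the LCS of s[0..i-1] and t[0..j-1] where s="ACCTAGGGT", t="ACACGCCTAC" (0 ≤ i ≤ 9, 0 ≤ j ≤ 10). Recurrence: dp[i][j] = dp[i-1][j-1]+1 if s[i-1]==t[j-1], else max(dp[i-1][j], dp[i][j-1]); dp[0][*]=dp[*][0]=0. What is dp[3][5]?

3

   ''  A  C  A  C  G  C  C  T  A  C
''  0  0  0  0  0  0  0  0  0  0  0
 A  0  1  1  1  1  1  1  1  1  1  1
 C  0  1  2  2  2  2  2  2  2  2  2
 C  0  1  2  2  3  3  3  3  3  3  3
 T  0  1  2  2  3  3  3  3  4  4  4
 A  0  1  2  3  3  3  3  3  4  5  5
 G  0  1  2  3  3  4  4  4  4  5  5
 G  0  1  2  3  3  4  4  4  4  5  5
 G  0  1  2  3  3  4  4  4  4  5  5
 T  0  1  2  3  3  4  4  4  5  5  5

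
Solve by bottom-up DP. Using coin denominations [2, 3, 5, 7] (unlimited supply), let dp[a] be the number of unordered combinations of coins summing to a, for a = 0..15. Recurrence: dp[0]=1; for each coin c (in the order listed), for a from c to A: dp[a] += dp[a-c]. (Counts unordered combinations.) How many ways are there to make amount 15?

10

after  coin     0     1     2     3     4     5     6     7     8     9    10    11    12    13    14    15
          2     1     0     1     0     1     0     1     0     1     0     1     0     1     0     1     0
          3     1     0     1     1     1     1     2     1     2     2     2     2     3     2     3     3
          5     1     0     1     1     1     2     2     2     3     3     4     4     5     5     6     7
          7     1     0     1     1     1     2     2     3     3     4     5     5     7     7     9    10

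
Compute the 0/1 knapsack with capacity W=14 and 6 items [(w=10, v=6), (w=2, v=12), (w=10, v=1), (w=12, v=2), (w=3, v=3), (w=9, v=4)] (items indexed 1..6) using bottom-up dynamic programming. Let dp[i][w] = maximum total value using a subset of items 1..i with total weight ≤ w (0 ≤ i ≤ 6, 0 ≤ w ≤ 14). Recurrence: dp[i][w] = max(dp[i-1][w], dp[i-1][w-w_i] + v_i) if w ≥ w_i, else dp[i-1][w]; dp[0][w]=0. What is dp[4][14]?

18

i\w   0   1   2   3   4   5   6   7   8   9  10  11  12  13  14
  0   0   0   0   0   0   0   0   0   0   0   0   0   0   0   0
  1   0   0   0   0   0   0   0   0   0   0   6   6   6   6   6
  2   0   0  12  12  12  12  12  12  12  12  12  12  18  18  18
  3   0   0  12  12  12  12  12  12  12  12  12  12  18  18  18
  4   0   0  12  12  12  12  12  12  12  12  12  12  18  18  18
  5   0   0  12  12  12  15  15  15  15  15  15  15  18  18  18
  6   0   0  12  12  12  15  15  15  15  15  15  16  18  18  19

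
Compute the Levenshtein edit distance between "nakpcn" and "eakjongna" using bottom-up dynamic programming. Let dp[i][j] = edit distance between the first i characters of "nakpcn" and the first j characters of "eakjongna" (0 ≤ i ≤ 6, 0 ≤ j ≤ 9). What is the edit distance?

   ''  e  a  k  j  o  n  g  n  a
''  0  1  2  3  4  5  6  7  8  9
 n  1  1  2  3  4  5  5  6  7  8
 a  2  2  1  2  3  4  5  6  7  7
 k  3  3  2  1  2  3  4  5  6  7
 p  4  4  3  2  2  3  4  5  6  7
 c  5  5  4  3  3  3  4  5  6  7
 n  6  6  5  4  4  4  3  4  5  6

6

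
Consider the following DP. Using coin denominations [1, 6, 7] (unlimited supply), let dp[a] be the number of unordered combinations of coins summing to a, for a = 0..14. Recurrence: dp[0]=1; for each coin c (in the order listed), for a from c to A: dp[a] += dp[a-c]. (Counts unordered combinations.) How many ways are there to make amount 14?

after  coin     0     1     2     3     4     5     6     7     8     9    10    11    12    13    14
          1     1     1     1     1     1     1     1     1     1     1     1     1     1     1     1
          6     1     1     1     1     1     1     2     2     2     2     2     2     3     3     3
          7     1     1     1     1     1     1     2     3     3     3     3     3     4     5     6

6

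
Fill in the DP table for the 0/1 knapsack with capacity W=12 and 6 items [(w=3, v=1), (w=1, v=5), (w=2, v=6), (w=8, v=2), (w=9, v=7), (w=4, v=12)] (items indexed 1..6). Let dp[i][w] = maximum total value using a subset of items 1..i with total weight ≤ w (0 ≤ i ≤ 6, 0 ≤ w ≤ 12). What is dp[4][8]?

i\w   0   1   2   3   4   5   6   7   8   9  10  11  12
  0   0   0   0   0   0   0   0   0   0   0   0   0   0
  1   0   0   0   1   1   1   1   1   1   1   1   1   1
  2   0   5   5   5   6   6   6   6   6   6   6   6   6
  3   0   5   6  11  11  11  12  12  12  12  12  12  12
  4   0   5   6  11  11  11  12  12  12  12  12  13  13
  5   0   5   6  11  11  11  12  12  12  12  12  13  18
  6   0   5   6  11  12  17  18  23  23  23  24  24  24

12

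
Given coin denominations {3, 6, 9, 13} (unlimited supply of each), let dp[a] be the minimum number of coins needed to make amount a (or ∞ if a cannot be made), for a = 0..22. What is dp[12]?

 a  0  1  2  3  4  5  6  7  8  9 10 11 12 13 14 15 16 17 18 19 20 21 22
dp  0  -  -  1  -  -  1  -  -  1  -  -  2  1  -  2  2  -  2  2  -  3  2
(- denotes ∞ / unreachable)

2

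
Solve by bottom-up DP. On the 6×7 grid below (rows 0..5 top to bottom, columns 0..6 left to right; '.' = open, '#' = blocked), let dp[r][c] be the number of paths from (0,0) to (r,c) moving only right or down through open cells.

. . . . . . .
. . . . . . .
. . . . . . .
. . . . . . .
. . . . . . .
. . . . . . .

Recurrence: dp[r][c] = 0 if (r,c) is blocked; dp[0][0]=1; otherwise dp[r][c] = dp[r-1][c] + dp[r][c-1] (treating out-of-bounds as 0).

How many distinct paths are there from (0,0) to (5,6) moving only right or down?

462

r\c   0   1   2   3   4   5   6
  0   1   1   1   1   1   1   1
  1   1   2   3   4   5   6   7
  2   1   3   6  10  15  21  28
  3   1   4  10  20  35  56  84
  4   1   5  15  35  70 126 210
  5   1   6  21  56 126 252 462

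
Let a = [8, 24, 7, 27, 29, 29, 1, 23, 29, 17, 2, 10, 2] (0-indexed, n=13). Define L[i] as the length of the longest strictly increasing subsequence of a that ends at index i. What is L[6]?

   i    0    1    2    3    4    5    6    7    8    9   10   11   12
a[i]    8   24    7   27   29   29    1   23   29   17    2   10    2
L[i]    1    2    1    3    4    4    1    2    4    2    2    3    2

1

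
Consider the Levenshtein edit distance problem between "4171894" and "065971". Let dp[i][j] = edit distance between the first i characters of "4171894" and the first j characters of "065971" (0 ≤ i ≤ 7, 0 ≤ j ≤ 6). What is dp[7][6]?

7

   ''  0  6  5  9  7  1
''  0  1  2  3  4  5  6
 4  1  1  2  3  4  5  6
 1  2  2  2  3  4  5  5
 7  3  3  3  3  4  4  5
 1  4  4  4  4  4  5  4
 8  5  5  5  5  5  5  5
 9  6  6  6  6  5  6  6
 4  7  7  7  7  6  6  7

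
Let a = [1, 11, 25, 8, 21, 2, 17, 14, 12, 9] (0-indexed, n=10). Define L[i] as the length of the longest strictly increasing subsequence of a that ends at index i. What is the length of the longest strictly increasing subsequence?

   i    0    1    2    3    4    5    6    7    8    9
a[i]    1   11   25    8   21    2   17   14   12    9
L[i]    1    2    3    2    3    2    3    3    3    3

3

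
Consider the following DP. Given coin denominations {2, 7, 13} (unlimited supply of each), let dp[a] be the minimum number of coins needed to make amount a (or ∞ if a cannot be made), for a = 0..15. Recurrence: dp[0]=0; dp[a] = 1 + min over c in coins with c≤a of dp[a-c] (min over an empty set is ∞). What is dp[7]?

 a  0  1  2  3  4  5  6  7  8  9 10 11 12 13 14 15
dp  0  -  1  -  2  -  3  1  4  2  5  3  6  1  2  2
(- denotes ∞ / unreachable)

1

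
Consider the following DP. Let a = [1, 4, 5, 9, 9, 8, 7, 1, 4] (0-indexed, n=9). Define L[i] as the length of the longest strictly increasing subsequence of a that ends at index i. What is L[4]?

   i    0    1    2    3    4    5    6    7    8
a[i]    1    4    5    9    9    8    7    1    4
L[i]    1    2    3    4    4    4    4    1    2

4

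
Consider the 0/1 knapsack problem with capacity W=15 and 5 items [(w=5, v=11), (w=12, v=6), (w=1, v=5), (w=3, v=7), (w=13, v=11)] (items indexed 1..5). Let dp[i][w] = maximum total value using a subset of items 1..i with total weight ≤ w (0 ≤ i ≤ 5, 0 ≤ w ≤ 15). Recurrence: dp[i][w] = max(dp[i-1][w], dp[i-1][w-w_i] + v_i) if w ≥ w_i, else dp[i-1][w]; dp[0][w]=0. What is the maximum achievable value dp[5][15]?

i\w   0   1   2   3   4   5   6   7   8   9  10  11  12  13  14  15
  0   0   0   0   0   0   0   0   0   0   0   0   0   0   0   0   0
  1   0   0   0   0   0  11  11  11  11  11  11  11  11  11  11  11
  2   0   0   0   0   0  11  11  11  11  11  11  11  11  11  11  11
  3   0   5   5   5   5  11  16  16  16  16  16  16  16  16  16  16
  4   0   5   5   7  12  12  16  16  18  23  23  23  23  23  23  23
  5   0   5   5   7  12  12  16  16  18  23  23  23  23  23  23  23

23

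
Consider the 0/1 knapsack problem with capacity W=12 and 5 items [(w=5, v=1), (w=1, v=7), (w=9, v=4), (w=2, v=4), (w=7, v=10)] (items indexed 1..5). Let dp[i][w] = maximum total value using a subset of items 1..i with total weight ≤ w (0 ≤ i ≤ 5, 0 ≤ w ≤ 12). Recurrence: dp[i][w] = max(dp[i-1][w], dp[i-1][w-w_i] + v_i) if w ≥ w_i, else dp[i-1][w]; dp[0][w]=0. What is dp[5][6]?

i\w   0   1   2   3   4   5   6   7   8   9  10  11  12
  0   0   0   0   0   0   0   0   0   0   0   0   0   0
  1   0   0   0   0   0   1   1   1   1   1   1   1   1
  2   0   7   7   7   7   7   8   8   8   8   8   8   8
  3   0   7   7   7   7   7   8   8   8   8  11  11  11
  4   0   7   7  11  11  11  11  11  12  12  12  12  15
  5   0   7   7  11  11  11  11  11  17  17  21  21  21

11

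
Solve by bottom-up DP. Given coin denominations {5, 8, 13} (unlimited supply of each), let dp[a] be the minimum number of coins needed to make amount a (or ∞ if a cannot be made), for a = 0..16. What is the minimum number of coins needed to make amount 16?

2

 a  0  1  2  3  4  5  6  7  8  9 10 11 12 13 14 15 16
dp  0  -  -  -  -  1  -  -  1  -  2  -  -  1  -  3  2
(- denotes ∞ / unreachable)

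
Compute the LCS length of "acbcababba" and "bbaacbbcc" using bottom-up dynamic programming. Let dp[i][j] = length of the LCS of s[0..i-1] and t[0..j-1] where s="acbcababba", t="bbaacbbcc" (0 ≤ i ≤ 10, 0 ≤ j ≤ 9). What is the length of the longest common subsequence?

   ''  b  b  a  a  c  b  b  c  c
''  0  0  0  0  0  0  0  0  0  0
 a  0  0  0  1  1  1  1  1  1  1
 c  0  0  0  1  1  2  2  2  2  2
 b  0  1  1  1  1  2  3  3  3  3
 c  0  1  1  1  1  2  3  3  4  4
 a  0  1  1  2  2  2  3  3  4  4
 b  0  1  2  2  2  2  3  4  4  4
 a  0  1  2  3  3  3  3  4  4  4
 b  0  1  2  3  3  3  4  4  4  4
 b  0  1  2  3  3  3  4  5  5  5
 a  0  1  2  3  4  4  4  5  5  5

5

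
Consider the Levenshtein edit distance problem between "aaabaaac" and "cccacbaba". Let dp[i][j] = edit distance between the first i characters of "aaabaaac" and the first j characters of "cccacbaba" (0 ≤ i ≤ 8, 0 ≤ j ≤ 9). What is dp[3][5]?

   ''  c  c  c  a  c  b  a  b  a
''  0  1  2  3  4  5  6  7  8  9
 a  1  1  2  3  3  4  5  6  7  8
 a  2  2  2  3  3  4  5  5  6  7
 a  3  3  3  3  3  4  5  5  6  6
 b  4  4  4  4  4  4  4  5  5  6
 a  5  5  5  5  4  5  5  4  5  5
 a  6  6  6  6  5  5  6  5  5  5
 a  7  7  7  7  6  6  6  6  6  5
 c  8  7  7  7  7  6  7  7  7  6

4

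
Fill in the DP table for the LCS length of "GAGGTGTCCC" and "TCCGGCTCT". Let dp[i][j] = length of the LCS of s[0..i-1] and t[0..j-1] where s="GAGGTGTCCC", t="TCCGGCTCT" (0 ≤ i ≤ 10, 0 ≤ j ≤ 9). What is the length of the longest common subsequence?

   ''  T  C  C  G  G  C  T  C  T
''  0  0  0  0  0  0  0  0  0  0
 G  0  0  0  0  1  1  1  1  1  1
 A  0  0  0  0  1  1  1  1  1  1
 G  0  0  0  0  1  2  2  2  2  2
 G  0  0  0  0  1  2  2  2  2  2
 T  0  1  1  1  1  2  2  3  3  3
 G  0  1  1  1  2  2  2  3  3  3
 T  0  1  1  1  2  2  2  3  3  4
 C  0  1  2  2  2  2  3  3  4  4
 C  0  1  2  3  3  3  3  3  4  4
 C  0  1  2  3  3  3  4  4  4  4

4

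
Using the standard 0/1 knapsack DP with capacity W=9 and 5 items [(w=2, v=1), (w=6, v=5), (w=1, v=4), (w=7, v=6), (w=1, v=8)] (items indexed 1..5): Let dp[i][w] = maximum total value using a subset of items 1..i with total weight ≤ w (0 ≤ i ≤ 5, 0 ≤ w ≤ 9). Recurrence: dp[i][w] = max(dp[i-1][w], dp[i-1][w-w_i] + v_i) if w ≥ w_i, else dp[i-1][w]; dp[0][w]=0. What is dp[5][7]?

i\w   0   1   2   3   4   5   6   7   8   9
  0   0   0   0   0   0   0   0   0   0   0
  1   0   0   1   1   1   1   1   1   1   1
  2   0   0   1   1   1   1   5   5   6   6
  3   0   4   4   5   5   5   5   9   9  10
  4   0   4   4   5   5   5   5   9  10  10
  5   0   8  12  12  13  13  13  13  17  18

13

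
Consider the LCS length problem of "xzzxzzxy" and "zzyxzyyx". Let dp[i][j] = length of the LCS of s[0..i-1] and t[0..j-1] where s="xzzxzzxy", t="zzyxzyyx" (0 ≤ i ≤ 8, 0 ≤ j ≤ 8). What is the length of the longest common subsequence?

5

   ''  z  z  y  x  z  y  y  x
''  0  0  0  0  0  0  0  0  0
 x  0  0  0  0  1  1  1  1  1
 z  0  1  1  1  1  2  2  2  2
 z  0  1  2  2  2  2  2  2  2
 x  0  1  2  2  3  3  3  3  3
 z  0  1  2  2  3  4  4  4  4
 z  0  1  2  2  3  4  4  4  4
 x  0  1  2  2  3  4  4  4  5
 y  0  1  2  3  3  4  5  5  5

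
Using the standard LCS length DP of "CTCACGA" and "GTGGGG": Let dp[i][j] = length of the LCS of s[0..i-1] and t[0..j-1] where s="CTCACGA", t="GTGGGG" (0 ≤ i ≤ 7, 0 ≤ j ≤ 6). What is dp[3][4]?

1

   ''  G  T  G  G  G  G
''  0  0  0  0  0  0  0
 C  0  0  0  0  0  0  0
 T  0  0  1  1  1  1  1
 C  0  0  1  1  1  1  1
 A  0  0  1  1  1  1  1
 C  0  0  1  1  1  1  1
 G  0  1  1  2  2  2  2
 A  0  1  1  2  2  2  2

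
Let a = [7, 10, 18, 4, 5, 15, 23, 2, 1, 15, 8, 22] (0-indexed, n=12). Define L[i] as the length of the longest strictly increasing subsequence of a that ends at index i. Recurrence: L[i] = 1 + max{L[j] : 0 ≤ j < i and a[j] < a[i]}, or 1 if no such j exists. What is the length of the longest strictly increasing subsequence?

   i    0    1    2    3    4    5    6    7    8    9   10   11
a[i]    7   10   18    4    5   15   23    2    1   15    8   22
L[i]    1    2    3    1    2    3    4    1    1    3    3    4

4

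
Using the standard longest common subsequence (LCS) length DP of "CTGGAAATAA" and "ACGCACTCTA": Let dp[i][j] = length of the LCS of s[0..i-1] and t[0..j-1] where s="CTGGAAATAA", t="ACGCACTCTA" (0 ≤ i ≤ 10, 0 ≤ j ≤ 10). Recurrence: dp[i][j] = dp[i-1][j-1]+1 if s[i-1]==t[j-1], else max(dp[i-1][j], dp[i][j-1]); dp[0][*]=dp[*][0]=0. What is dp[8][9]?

4

   ''  A  C  G  C  A  C  T  C  T  A
''  0  0  0  0  0  0  0  0  0  0  0
 C  0  0  1  1  1  1  1  1  1  1  1
 T  0  0  1  1  1  1  1  2  2  2  2
 G  0  0  1  2  2  2  2  2  2  2  2
 G  0  0  1  2  2  2  2  2  2  2  2
 A  0  1  1  2  2  3  3  3  3  3  3
 A  0  1  1  2  2  3  3  3  3  3  4
 A  0  1  1  2  2  3  3  3  3  3  4
 T  0  1  1  2  2  3  3  4  4  4  4
 A  0  1  1  2  2  3  3  4  4  4  5
 A  0  1  1  2  2  3  3  4  4  4  5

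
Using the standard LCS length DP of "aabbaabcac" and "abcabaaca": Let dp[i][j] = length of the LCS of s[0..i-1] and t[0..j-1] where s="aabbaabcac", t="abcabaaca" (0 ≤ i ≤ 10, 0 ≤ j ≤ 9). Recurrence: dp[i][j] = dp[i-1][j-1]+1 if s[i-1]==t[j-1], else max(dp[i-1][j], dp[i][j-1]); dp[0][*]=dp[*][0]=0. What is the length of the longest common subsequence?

   ''  a  b  c  a  b  a  a  c  a
''  0  0  0  0  0  0  0  0  0  0
 a  0  1  1  1  1  1  1  1  1  1
 a  0  1  1  1  2  2  2  2  2  2
 b  0  1  2  2  2  3  3  3  3  3
 b  0  1  2  2  2  3  3  3  3  3
 a  0  1  2  2  3  3  4  4  4  4
 a  0  1  2  2  3  3  4  5  5  5
 b  0  1  2  2  3  4  4  5  5  5
 c  0  1  2  3  3  4  4  5  6  6
 a  0  1  2  3  4  4  5  5  6  7
 c  0  1  2  3  4  4  5  5  6  7

7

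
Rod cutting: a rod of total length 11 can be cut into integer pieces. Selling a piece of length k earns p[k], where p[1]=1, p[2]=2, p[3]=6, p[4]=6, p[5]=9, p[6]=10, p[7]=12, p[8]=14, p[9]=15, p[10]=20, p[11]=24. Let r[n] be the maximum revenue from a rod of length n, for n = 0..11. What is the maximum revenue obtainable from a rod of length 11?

24

   n    0    1    2    3    4    5    6    7    8    9   10   11
r[n]    0    1    2    6    7    9   12   13   15   18   20   24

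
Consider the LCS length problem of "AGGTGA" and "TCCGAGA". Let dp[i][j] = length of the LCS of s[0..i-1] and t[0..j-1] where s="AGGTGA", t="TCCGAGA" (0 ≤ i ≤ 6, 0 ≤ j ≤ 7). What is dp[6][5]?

3

   ''  T  C  C  G  A  G  A
''  0  0  0  0  0  0  0  0
 A  0  0  0  0  0  1  1  1
 G  0  0  0  0  1  1  2  2
 G  0  0  0  0  1  1  2  2
 T  0  1  1  1  1  1  2  2
 G  0  1  1  1  2  2  2  2
 A  0  1  1  1  2  3  3  3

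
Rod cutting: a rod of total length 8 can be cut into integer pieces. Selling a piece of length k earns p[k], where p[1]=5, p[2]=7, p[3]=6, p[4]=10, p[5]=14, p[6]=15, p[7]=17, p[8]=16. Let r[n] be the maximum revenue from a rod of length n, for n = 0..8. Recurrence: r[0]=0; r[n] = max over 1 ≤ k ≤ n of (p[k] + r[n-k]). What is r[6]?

30

   n    0    1    2    3    4    5    6    7    8
r[n]    0    5   10   15   20   25   30   35   40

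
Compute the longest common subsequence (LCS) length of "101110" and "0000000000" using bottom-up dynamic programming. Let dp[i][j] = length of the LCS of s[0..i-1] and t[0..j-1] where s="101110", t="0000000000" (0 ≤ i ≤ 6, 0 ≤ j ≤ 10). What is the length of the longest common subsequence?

   ''  0  0  0  0  0  0  0  0  0  0
''  0  0  0  0  0  0  0  0  0  0  0
 1  0  0  0  0  0  0  0  0  0  0  0
 0  0  1  1  1  1  1  1  1  1  1  1
 1  0  1  1  1  1  1  1  1  1  1  1
 1  0  1  1  1  1  1  1  1  1  1  1
 1  0  1  1  1  1  1  1  1  1  1  1
 0  0  1  2  2  2  2  2  2  2  2  2

2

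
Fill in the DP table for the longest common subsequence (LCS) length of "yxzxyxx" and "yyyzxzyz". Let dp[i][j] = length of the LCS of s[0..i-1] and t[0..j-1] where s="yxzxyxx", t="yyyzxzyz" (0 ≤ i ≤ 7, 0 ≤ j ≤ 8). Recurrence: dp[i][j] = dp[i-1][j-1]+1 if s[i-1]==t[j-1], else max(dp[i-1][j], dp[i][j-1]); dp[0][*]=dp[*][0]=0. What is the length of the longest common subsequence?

   ''  y  y  y  z  x  z  y  z
''  0  0  0  0  0  0  0  0  0
 y  0  1  1  1  1  1  1  1  1
 x  0  1  1  1  1  2  2  2  2
 z  0  1  1  1  2  2  3  3  3
 x  0  1  1  1  2  3  3  3  3
 y  0  1  2  2  2  3  3  4  4
 x  0  1  2  2  2  3  3  4  4
 x  0  1  2  2  2  3  3  4  4

4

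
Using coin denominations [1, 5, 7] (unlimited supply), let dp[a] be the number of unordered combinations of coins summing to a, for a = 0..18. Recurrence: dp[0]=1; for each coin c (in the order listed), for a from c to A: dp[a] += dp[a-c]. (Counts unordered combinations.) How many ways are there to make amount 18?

after  coin     0     1     2     3     4     5     6     7     8     9    10    11    12    13    14    15    16    17    18
          1     1     1     1     1     1     1     1     1     1     1     1     1     1     1     1     1     1     1     1
          5     1     1     1     1     1     2     2     2     2     2     3     3     3     3     3     4     4     4     4
          7     1     1     1     1     1     2     2     3     3     3     4     4     5     5     6     7     7     8     8

8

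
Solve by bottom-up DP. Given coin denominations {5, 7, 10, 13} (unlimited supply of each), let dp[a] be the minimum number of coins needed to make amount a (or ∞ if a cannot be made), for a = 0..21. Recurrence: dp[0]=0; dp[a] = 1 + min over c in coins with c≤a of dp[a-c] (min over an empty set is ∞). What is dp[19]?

3

 a  0  1  2  3  4  5  6  7  8  9 10 11 12 13 14 15 16 17 18 19 20 21
dp  0  -  -  -  -  1  -  1  -  -  1  -  2  1  2  2  -  2  2  3  2  3
(- denotes ∞ / unreachable)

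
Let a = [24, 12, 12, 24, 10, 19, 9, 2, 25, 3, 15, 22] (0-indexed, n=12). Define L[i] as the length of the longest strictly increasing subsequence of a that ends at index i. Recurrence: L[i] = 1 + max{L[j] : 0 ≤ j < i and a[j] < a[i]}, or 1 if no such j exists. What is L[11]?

   i    0    1    2    3    4    5    6    7    8    9   10   11
a[i]   24   12   12   24   10   19    9    2   25    3   15   22
L[i]    1    1    1    2    1    2    1    1    3    2    3    4

4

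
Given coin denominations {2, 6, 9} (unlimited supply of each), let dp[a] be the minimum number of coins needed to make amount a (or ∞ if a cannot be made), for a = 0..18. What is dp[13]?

3

 a  0  1  2  3  4  5  6  7  8  9 10 11 12 13 14 15 16 17 18
dp  0  -  1  -  2  -  1  -  2  1  3  2  2  3  3  2  4  3  2
(- denotes ∞ / unreachable)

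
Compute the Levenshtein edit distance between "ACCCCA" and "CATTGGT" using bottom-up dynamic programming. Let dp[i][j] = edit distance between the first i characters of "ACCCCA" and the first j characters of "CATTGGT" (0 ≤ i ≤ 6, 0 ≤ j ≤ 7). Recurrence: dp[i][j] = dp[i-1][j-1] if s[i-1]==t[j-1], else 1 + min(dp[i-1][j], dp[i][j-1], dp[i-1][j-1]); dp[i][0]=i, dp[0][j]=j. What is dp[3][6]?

5

   ''  C  A  T  T  G  G  T
''  0  1  2  3  4  5  6  7
 A  1  1  1  2  3  4  5  6
 C  2  1  2  2  3  4  5  6
 C  3  2  2  3  3  4  5  6
 C  4  3  3  3  4  4  5  6
 C  5  4  4  4  4  5  5  6
 A  6  5  4  5  5  5  6  6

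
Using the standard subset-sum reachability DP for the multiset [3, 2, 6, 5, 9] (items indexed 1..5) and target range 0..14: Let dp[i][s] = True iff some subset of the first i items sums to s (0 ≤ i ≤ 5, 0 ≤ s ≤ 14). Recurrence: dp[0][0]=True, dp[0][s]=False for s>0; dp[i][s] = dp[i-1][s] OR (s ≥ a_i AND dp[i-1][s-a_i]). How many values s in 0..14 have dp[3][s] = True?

i\s   0   1   2   3   4   5   6   7   8   9  10  11  12  13  14
  0   T   F   F   F   F   F   F   F   F   F   F   F   F   F   F
  1   T   F   F   T   F   F   F   F   F   F   F   F   F   F   F
  2   T   F   T   T   F   T   F   F   F   F   F   F   F   F   F
  3   T   F   T   T   F   T   T   F   T   T   F   T   F   F   F
  4   T   F   T   T   F   T   T   T   T   T   T   T   F   T   T
  5   T   F   T   T   F   T   T   T   T   T   T   T   T   T   T

8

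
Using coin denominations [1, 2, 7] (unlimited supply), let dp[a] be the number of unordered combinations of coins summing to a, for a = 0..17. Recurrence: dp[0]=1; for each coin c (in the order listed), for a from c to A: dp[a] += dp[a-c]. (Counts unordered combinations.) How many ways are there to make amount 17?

17

after  coin     0     1     2     3     4     5     6     7     8     9    10    11    12    13    14    15    16    17
          1     1     1     1     1     1     1     1     1     1     1     1     1     1     1     1     1     1     1
          2     1     1     2     2     3     3     4     4     5     5     6     6     7     7     8     8     9     9
          7     1     1     2     2     3     3     4     5     6     7     8     9    10    11    13    14    16    17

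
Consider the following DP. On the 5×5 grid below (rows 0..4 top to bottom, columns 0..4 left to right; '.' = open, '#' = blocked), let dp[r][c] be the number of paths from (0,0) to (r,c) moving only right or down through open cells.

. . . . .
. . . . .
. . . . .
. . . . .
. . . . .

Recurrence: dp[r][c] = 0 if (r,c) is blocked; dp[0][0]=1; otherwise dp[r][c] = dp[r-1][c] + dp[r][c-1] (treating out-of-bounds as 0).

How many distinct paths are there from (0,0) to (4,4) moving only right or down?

70

r\c   0   1   2   3   4
  0   1   1   1   1   1
  1   1   2   3   4   5
  2   1   3   6  10  15
  3   1   4  10  20  35
  4   1   5  15  35  70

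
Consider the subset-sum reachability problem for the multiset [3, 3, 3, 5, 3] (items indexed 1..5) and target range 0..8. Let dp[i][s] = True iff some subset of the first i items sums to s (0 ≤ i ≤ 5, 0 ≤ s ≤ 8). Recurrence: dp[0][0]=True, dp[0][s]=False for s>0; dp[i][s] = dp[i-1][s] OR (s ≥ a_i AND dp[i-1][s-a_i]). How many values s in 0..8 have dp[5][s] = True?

5

i\s   0   1   2   3   4   5   6   7   8
  0   T   F   F   F   F   F   F   F   F
  1   T   F   F   T   F   F   F   F   F
  2   T   F   F   T   F   F   T   F   F
  3   T   F   F   T   F   F   T   F   F
  4   T   F   F   T   F   T   T   F   T
  5   T   F   F   T   F   T   T   F   T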